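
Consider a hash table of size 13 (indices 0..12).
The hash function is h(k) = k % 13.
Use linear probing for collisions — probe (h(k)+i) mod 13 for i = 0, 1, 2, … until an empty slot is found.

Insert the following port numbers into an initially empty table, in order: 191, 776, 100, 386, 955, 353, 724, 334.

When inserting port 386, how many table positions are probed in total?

191: h=9 => slot 9
776: h=9, probe 9,10 => slot 10
100: h=9, probe 9,10,11 => slot 11
386: h=9, probe 9,10,11,12 => slot 12
955: h=6 => slot 6
353: h=2 => slot 2
724: h=9, probe 9,10,11,12,0 => slot 0
334: h=9, probe 9,10,11,12,0,1 => slot 1
Table: [724, 334, 353, _, _, _, 955, _, _, 191, 776, 100, 386]

4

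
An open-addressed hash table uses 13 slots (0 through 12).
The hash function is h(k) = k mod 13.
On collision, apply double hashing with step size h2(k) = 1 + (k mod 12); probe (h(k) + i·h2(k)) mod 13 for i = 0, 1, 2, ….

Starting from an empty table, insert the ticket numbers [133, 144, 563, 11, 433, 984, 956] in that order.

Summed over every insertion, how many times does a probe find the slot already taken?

Insert 133: h=3, slot 3 empty → index 3.
Insert 144: h=1, slot 1 empty → index 1.
Insert 563: h=4, slot 4 empty → index 4.
Insert 11: h=11, slot 11 empty → index 11.
Insert 433: h=4, h2=2, slot 4 occupied → index 6.
Insert 984: h=9, slot 9 empty → index 9.
Insert 956: h=7, slot 7 empty → index 7.
Table: [-, 144, -, 133, 563, -, 433, 956, -, 984, -, 11, -]

1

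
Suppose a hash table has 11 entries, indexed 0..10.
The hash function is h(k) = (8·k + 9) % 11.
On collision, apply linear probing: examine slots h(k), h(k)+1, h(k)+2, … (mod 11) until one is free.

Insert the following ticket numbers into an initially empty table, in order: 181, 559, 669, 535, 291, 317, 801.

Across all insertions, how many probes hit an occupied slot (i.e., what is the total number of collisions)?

181 hashes to 5; slot 5 is free => place at 5.
559 hashes to 4; slot 4 is free => place at 4.
669 hashes to 4; 4,5 taken => place at 6.
535 hashes to 10; slot 10 is free => place at 10.
291 hashes to 5; 5,6 taken => place at 7.
317 hashes to 4; 4,5,6,7 taken => place at 8.
801 hashes to 4; 4,5,6,7,8 taken => place at 9.
Table: [_, _, _, _, 559, 181, 669, 291, 317, 801, 535]

13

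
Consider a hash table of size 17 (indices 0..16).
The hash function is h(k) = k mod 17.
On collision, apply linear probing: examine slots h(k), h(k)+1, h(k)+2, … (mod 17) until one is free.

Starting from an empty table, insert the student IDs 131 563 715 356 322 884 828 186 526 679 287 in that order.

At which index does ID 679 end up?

131: h=12 -> slot 12
563: h=2 -> slot 2
715: h=1 -> slot 1
356: h=16 -> slot 16
322: h=16, probe 16,0 -> slot 0
884: h=0, probe 0,1,2,3 -> slot 3
828: h=12, probe 12,13 -> slot 13
186: h=16, probe 16,0,1,2,3,4 -> slot 4
526: h=16, probe 16,0,1,2,3,4,5 -> slot 5
679: h=16, probe 16,0,1,2,3,4,5,6 -> slot 6
287: h=15 -> slot 15
Table: [322, 715, 563, 884, 186, 526, 679, ., ., ., ., ., 131, 828, ., 287, 356]

6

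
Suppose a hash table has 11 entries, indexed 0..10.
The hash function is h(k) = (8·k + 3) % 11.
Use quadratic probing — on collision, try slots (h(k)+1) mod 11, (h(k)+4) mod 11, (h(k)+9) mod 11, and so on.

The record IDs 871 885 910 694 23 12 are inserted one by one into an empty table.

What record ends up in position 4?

23

871: h=8 -> slot 8
885: h=10 -> slot 10
910: h=1 -> slot 1
694: h=0 -> slot 0
23: h=0, probe 0,1,4 -> slot 4
12: h=0, probe 0,1,4,9 -> slot 9
Table: [694, 910, _, _, 23, _, _, _, 871, 12, 885]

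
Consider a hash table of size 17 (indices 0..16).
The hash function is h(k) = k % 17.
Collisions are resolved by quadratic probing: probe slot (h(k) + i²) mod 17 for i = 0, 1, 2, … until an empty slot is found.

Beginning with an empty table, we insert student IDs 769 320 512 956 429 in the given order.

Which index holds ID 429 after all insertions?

8

Insert 769: h=4, slot 4 empty -> index 4.
Insert 320: h=14, slot 14 empty -> index 14.
Insert 512: h=2, slot 2 empty -> index 2.
Insert 956: h=4, slot 4 occupied -> index 5.
Insert 429: h=4, slots 4,5 occupied -> index 8.
Table: [., ., 512, ., 769, 956, ., ., 429, ., ., ., ., ., 320, ., .]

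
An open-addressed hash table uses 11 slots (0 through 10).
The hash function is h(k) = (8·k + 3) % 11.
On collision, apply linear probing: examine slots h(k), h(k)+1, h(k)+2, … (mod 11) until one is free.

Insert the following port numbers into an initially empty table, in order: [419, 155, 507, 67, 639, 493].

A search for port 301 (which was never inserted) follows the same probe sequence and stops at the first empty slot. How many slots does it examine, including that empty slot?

4

419: h=0 => slot 0
155: h=0, probe 0,1 => slot 1
507: h=0, probe 0,1,2 => slot 2
67: h=0, probe 0,1,2,3 => slot 3
639: h=0, probe 0,1,2,3,4 => slot 4
493: h=9 => slot 9
Table: [419, 155, 507, 67, 639, ., ., ., ., 493, .]
Lookup 301: h=2, probe 2,3,4,5 → slot 5 empty, not found.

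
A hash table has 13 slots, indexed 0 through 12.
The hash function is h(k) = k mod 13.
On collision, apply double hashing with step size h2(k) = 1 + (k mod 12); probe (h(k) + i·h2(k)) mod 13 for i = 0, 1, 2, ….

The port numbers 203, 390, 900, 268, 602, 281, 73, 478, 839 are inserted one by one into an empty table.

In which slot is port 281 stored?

1

203 hashes to 8; slot 8 is free => place at 8.
390 hashes to 0; slot 0 is free => place at 0.
900 hashes to 3; slot 3 is free => place at 3.
268 hashes to 8, h2=5; 8,0 taken => place at 5.
602 hashes to 4; slot 4 is free => place at 4.
281 hashes to 8, h2=6; 8 taken => place at 1.
73 hashes to 8, h2=2; 8 taken => place at 10.
478 hashes to 10, h2=11; 10,8 taken => place at 6.
839 hashes to 7; slot 7 is free => place at 7.
Table: [390, 281, ∅, 900, 602, 268, 478, 839, 203, ∅, 73, ∅, ∅]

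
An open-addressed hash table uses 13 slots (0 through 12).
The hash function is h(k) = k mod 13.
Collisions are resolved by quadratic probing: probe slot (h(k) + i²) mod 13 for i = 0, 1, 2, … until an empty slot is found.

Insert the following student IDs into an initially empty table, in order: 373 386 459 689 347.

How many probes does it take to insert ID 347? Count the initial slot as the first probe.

373 hashes to 9; slot 9 is free -> place at 9.
386 hashes to 9; 9 taken -> place at 10.
459 hashes to 4; slot 4 is free -> place at 4.
689 hashes to 0; slot 0 is free -> place at 0.
347 hashes to 9; 9,10,0 taken -> place at 5.
Table: [689, ., ., ., 459, 347, ., ., ., 373, 386, ., .]

4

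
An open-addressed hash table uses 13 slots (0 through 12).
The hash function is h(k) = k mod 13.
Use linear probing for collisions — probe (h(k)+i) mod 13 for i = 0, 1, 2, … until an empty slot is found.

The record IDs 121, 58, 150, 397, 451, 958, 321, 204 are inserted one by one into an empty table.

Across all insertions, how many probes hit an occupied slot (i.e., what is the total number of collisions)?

Insert 121: h=4, slot 4 empty -> index 4.
Insert 58: h=6, slot 6 empty -> index 6.
Insert 150: h=7, slot 7 empty -> index 7.
Insert 397: h=7, slot 7 occupied -> index 8.
Insert 451: h=9, slot 9 empty -> index 9.
Insert 958: h=9, slot 9 occupied -> index 10.
Insert 321: h=9, slots 9,10 occupied -> index 11.
Insert 204: h=9, slots 9,10,11 occupied -> index 12.
Table: [-, -, -, -, 121, -, 58, 150, 397, 451, 958, 321, 204]

7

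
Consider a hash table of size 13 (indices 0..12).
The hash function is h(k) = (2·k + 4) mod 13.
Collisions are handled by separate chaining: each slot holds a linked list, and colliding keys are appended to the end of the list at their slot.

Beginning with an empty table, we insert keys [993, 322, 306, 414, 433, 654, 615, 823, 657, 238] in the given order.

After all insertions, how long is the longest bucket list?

Insert 993: h=1, bucket 1 empty -> new chain.
Insert 322: h=11, bucket 11 empty -> new chain.
Insert 306: h=5, bucket 5 empty -> new chain.
Insert 414: h=0, bucket 0 empty -> new chain.
Insert 433: h=12, bucket 12 empty -> new chain.
Insert 654: h=12, bucket 12 nonempty -> append to chain.
Insert 615: h=12, bucket 12 nonempty -> append to chain.
Insert 823: h=12, bucket 12 nonempty -> append to chain.
Insert 657: h=5, bucket 5 nonempty -> append to chain.
Insert 238: h=12, bucket 12 nonempty -> append to chain.
Final buckets:
0: 414
1: 993
2: -
3: -
4: -
5: 306 -> 657
6: -
7: -
8: -
9: -
10: -
11: 322
12: 433 -> 654 -> 615 -> 823 -> 238

5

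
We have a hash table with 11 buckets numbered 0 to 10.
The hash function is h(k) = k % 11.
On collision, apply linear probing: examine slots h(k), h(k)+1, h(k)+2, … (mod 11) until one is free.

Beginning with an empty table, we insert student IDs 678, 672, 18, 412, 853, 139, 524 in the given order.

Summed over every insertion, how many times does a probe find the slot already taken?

678 hashes to 7; slot 7 is free => place at 7.
672 hashes to 1; slot 1 is free => place at 1.
18 hashes to 7; 7 taken => place at 8.
412 hashes to 5; slot 5 is free => place at 5.
853 hashes to 6; slot 6 is free => place at 6.
139 hashes to 7; 7,8 taken => place at 9.
524 hashes to 7; 7,8,9 taken => place at 10.
Table: [-, 672, -, -, -, 412, 853, 678, 18, 139, 524]

6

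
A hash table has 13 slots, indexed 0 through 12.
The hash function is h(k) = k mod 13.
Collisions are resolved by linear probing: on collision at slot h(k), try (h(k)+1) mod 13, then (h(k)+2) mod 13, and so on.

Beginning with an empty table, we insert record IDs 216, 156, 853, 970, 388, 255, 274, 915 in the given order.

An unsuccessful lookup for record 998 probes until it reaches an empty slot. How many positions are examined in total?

216: h=8 -> slot 8
156: h=0 -> slot 0
853: h=8, probe 8,9 -> slot 9
970: h=8, probe 8,9,10 -> slot 10
388: h=11 -> slot 11
255: h=8, probe 8,9,10,11,12 -> slot 12
274: h=1 -> slot 1
915: h=5 -> slot 5
Table: [156, 274, -, -, -, 915, -, -, 216, 853, 970, 388, 255]
Lookup 998: h=10, probe 10,11,12,0,1,2 → slot 2 empty, not found.

6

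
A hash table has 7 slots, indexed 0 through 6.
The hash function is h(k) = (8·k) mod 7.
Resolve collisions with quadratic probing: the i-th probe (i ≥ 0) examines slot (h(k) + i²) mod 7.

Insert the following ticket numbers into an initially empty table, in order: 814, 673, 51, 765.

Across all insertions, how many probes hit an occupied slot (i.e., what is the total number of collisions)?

3

814: h=2 -> slot 2
673: h=1 -> slot 1
51: h=2, probe 2,3 -> slot 3
765: h=2, probe 2,3,6 -> slot 6
Table: [_, 673, 814, 51, _, _, 765]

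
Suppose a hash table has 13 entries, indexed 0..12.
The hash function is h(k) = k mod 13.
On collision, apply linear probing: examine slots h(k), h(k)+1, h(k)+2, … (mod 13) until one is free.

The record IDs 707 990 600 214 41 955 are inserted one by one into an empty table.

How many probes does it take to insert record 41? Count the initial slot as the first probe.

Insert 707: h=5, slot 5 empty => index 5.
Insert 990: h=2, slot 2 empty => index 2.
Insert 600: h=2, slot 2 occupied => index 3.
Insert 214: h=6, slot 6 empty => index 6.
Insert 41: h=2, slots 2,3 occupied => index 4.
Insert 955: h=6, slot 6 occupied => index 7.
Table: [., ., 990, 600, 41, 707, 214, 955, ., ., ., ., .]

3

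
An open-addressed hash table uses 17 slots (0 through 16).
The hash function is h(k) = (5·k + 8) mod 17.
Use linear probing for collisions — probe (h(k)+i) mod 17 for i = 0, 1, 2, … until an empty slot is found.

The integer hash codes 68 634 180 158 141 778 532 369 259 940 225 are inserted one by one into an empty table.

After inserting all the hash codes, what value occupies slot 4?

68 hashes to 8; slot 8 is free -> place at 8.
634 hashes to 16; slot 16 is free -> place at 16.
180 hashes to 7; slot 7 is free -> place at 7.
158 hashes to 16; 16 taken -> place at 0.
141 hashes to 16; 16,0 taken -> place at 1.
778 hashes to 5; slot 5 is free -> place at 5.
532 hashes to 16; 16,0,1 taken -> place at 2.
369 hashes to 0; 0,1,2 taken -> place at 3.
259 hashes to 11; slot 11 is free -> place at 11.
940 hashes to 16; 16,0,1,2,3 taken -> place at 4.
225 hashes to 11; 11 taken -> place at 12.
Table: [158, 141, 532, 369, 940, 778, —, 180, 68, —, —, 259, 225, —, —, —, 634]

940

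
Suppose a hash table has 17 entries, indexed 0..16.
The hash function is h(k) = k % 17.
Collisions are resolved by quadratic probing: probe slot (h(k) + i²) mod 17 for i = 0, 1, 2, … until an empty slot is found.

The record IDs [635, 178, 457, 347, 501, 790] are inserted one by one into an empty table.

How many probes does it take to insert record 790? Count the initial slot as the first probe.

635 hashes to 6; slot 6 is free → place at 6.
178 hashes to 8; slot 8 is free → place at 8.
457 hashes to 15; slot 15 is free → place at 15.
347 hashes to 7; slot 7 is free → place at 7.
501 hashes to 8; 8 taken → place at 9.
790 hashes to 8; 8,9 taken → place at 12.
Table: [., ., ., ., ., ., 635, 347, 178, 501, ., ., 790, ., ., 457, .]

3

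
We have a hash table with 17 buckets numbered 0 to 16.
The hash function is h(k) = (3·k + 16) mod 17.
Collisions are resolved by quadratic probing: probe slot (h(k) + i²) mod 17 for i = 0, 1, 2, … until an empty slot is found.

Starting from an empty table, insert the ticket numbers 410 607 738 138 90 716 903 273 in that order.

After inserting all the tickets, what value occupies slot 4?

Insert 410: h=5, slot 5 empty -> index 5.
Insert 607: h=1, slot 1 empty -> index 1.
Insert 738: h=3, slot 3 empty -> index 3.
Insert 138: h=5, slot 5 occupied -> index 6.
Insert 90: h=14, slot 14 empty -> index 14.
Insert 716: h=5, slots 5,6 occupied -> index 9.
Insert 903: h=5, slots 5,6,9,14 occupied -> index 4.
Insert 273: h=2, slot 2 empty -> index 2.
Table: [-, 607, 273, 738, 903, 410, 138, -, -, 716, -, -, -, -, 90, -, -]

903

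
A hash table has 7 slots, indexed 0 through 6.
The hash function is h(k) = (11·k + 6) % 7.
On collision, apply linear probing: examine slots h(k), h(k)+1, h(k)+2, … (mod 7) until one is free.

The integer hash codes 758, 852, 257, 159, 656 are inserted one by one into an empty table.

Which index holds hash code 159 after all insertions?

758 hashes to 0; slot 0 is free → place at 0.
852 hashes to 5; slot 5 is free → place at 5.
257 hashes to 5; 5 taken → place at 6.
159 hashes to 5; 5,6,0 taken → place at 1.
656 hashes to 5; 5,6,0,1 taken → place at 2.
Table: [758, 159, 656, _, _, 852, 257]

1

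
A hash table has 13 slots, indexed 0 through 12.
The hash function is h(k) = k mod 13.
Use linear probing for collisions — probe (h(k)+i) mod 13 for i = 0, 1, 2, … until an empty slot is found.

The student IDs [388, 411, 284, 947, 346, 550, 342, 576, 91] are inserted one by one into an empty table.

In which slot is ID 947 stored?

0

Insert 388: h=11, slot 11 empty -> index 11.
Insert 411: h=8, slot 8 empty -> index 8.
Insert 284: h=11, slot 11 occupied -> index 12.
Insert 947: h=11, slots 11,12 occupied -> index 0.
Insert 346: h=8, slot 8 occupied -> index 9.
Insert 550: h=4, slot 4 empty -> index 4.
Insert 342: h=4, slot 4 occupied -> index 5.
Insert 576: h=4, slots 4,5 occupied -> index 6.
Insert 91: h=0, slot 0 occupied -> index 1.
Table: [947, 91, ., ., 550, 342, 576, ., 411, 346, ., 388, 284]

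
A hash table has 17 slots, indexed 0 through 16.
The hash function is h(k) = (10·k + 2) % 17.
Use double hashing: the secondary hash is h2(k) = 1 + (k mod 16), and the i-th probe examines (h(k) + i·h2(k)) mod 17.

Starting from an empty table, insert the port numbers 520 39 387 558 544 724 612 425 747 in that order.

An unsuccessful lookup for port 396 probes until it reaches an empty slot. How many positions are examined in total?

Insert 520: h=0, slot 0 empty => index 0.
Insert 39: h=1, slot 1 empty => index 1.
Insert 387: h=13, slot 13 empty => index 13.
Insert 558: h=6, slot 6 empty => index 6.
Insert 544: h=2, slot 2 empty => index 2.
Insert 724: h=0, h2=5, slot 0 occupied => index 5.
Insert 612: h=2, h2=5, slot 2 occupied => index 7.
Insert 425: h=2, h2=10, slot 2 occupied => index 12.
Insert 747: h=9, slot 9 empty => index 9.
Table: [520, 39, 544, ., ., 724, 558, 612, ., 747, ., ., 425, 387, ., ., .]
Lookup 396: h=1, h2=13, probe 1,14 → slot 14 empty, not found.

2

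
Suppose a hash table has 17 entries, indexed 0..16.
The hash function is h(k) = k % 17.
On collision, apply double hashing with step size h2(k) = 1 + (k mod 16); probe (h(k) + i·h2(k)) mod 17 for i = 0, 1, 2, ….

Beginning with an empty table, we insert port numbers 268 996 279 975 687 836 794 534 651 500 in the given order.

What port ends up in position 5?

687

268 hashes to 13; slot 13 is free → place at 13.
996 hashes to 10; slot 10 is free → place at 10.
279 hashes to 7; slot 7 is free → place at 7.
975 hashes to 6; slot 6 is free → place at 6.
687 hashes to 7, h2=16; 7,6 taken → place at 5.
836 hashes to 3; slot 3 is free → place at 3.
794 hashes to 12; slot 12 is free → place at 12.
534 hashes to 7, h2=7; 7 taken → place at 14.
651 hashes to 5, h2=12; 5 taken → place at 0.
500 hashes to 7, h2=5; 7,12,0,5,10 taken → place at 15.
Table: [651, _, _, 836, _, 687, 975, 279, _, _, 996, _, 794, 268, 534, 500, _]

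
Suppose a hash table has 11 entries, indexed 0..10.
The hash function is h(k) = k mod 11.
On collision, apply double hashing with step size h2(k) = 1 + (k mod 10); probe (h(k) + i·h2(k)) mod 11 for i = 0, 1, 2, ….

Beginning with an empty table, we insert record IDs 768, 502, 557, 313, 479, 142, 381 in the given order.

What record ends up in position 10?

768: h=9 => slot 9
502: h=7 => slot 7
557: h=7, h2=8, probe 7,4 => slot 4
313: h=5 => slot 5
479: h=6 => slot 6
142: h=10 => slot 10
381: h=7, h2=2, probe 7,9,0 => slot 0
Table: [381, —, —, —, 557, 313, 479, 502, —, 768, 142]

142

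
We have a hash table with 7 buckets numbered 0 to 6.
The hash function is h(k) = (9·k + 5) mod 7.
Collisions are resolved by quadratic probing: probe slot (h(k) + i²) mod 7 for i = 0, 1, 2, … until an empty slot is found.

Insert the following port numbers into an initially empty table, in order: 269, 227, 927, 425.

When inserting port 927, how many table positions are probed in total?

3

Insert 269: h=4, slot 4 empty -> index 4.
Insert 227: h=4, slot 4 occupied -> index 5.
Insert 927: h=4, slots 4,5 occupied -> index 1.
Insert 425: h=1, slot 1 occupied -> index 2.
Table: [∅, 927, 425, ∅, 269, 227, ∅]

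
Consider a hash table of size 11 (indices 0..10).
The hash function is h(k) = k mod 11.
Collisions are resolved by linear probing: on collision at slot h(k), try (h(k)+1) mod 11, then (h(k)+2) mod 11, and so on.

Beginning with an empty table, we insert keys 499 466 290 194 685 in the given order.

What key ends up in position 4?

499

499: h=4 -> slot 4
466: h=4, probe 4,5 -> slot 5
290: h=4, probe 4,5,6 -> slot 6
194: h=7 -> slot 7
685: h=3 -> slot 3
Table: [-, -, -, 685, 499, 466, 290, 194, -, -, -]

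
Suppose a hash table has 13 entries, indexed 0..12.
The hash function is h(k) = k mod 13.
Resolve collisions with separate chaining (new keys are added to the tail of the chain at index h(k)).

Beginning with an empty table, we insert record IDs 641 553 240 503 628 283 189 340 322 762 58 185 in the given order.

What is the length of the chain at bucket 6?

2

Insert 641: h=4, bucket 4 empty -> new chain.
Insert 553: h=7, bucket 7 empty -> new chain.
Insert 240: h=6, bucket 6 empty -> new chain.
Insert 503: h=9, bucket 9 empty -> new chain.
Insert 628: h=4, bucket 4 nonempty -> append to chain.
Insert 283: h=10, bucket 10 empty -> new chain.
Insert 189: h=7, bucket 7 nonempty -> append to chain.
Insert 340: h=2, bucket 2 empty -> new chain.
Insert 322: h=10, bucket 10 nonempty -> append to chain.
Insert 762: h=8, bucket 8 empty -> new chain.
Insert 58: h=6, bucket 6 nonempty -> append to chain.
Insert 185: h=3, bucket 3 empty -> new chain.
Final buckets:
0: .
1: .
2: 340
3: 185
4: 641 -> 628
5: .
6: 240 -> 58
7: 553 -> 189
8: 762
9: 503
10: 283 -> 322
11: .
12: .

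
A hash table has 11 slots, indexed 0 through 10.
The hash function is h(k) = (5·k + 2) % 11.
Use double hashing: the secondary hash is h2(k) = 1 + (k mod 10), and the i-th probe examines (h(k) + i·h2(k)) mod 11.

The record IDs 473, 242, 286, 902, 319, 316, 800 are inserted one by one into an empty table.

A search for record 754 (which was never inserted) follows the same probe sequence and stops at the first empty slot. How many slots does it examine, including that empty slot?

473: h=2 -> slot 2
242: h=2, h2=3, probe 2,5 -> slot 5
286: h=2, h2=7, probe 2,9 -> slot 9
902: h=2, h2=3, probe 2,5,8 -> slot 8
319: h=2, h2=10, probe 2,1 -> slot 1
316: h=9, h2=7, probe 9,5,1,8,4 -> slot 4
800: h=9, h2=1, probe 9,10 -> slot 10
Table: [-, 319, 473, -, 316, 242, -, -, 902, 286, 800]
Lookup 754: h=10, h2=5, probe 10,4,9,3 → slot 3 empty, not found.

4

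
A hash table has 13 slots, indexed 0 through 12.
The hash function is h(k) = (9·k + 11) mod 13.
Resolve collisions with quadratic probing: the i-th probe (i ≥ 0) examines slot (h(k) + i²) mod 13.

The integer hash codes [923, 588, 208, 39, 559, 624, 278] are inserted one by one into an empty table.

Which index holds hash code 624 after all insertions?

10

923 hashes to 11; slot 11 is free => place at 11.
588 hashes to 12; slot 12 is free => place at 12.
208 hashes to 11; 11,12 taken => place at 2.
39 hashes to 11; 11,12,2 taken => place at 7.
559 hashes to 11; 11,12,2,7 taken => place at 1.
624 hashes to 11; 11,12,2,7,1 taken => place at 10.
278 hashes to 4; slot 4 is free => place at 4.
Table: [—, 559, 208, —, 278, —, —, 39, —, —, 624, 923, 588]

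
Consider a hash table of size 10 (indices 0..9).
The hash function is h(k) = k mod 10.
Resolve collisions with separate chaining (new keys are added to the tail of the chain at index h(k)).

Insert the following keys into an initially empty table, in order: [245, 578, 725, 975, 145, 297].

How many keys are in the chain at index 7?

245 -> bucket 5
578 -> bucket 8
725 -> bucket 5 (collision)
975 -> bucket 5 (collision)
145 -> bucket 5 (collision)
297 -> bucket 7
Final buckets:
0: ∅
1: ∅
2: ∅
3: ∅
4: ∅
5: 245 -> 725 -> 975 -> 145
6: ∅
7: 297
8: 578
9: ∅

1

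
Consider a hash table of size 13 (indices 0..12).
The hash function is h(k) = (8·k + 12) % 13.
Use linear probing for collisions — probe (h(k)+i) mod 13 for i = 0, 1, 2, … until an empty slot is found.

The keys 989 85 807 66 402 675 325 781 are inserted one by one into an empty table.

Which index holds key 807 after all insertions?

8

989 hashes to 7; slot 7 is free -> place at 7.
85 hashes to 3; slot 3 is free -> place at 3.
807 hashes to 7; 7 taken -> place at 8.
66 hashes to 7; 7,8 taken -> place at 9.
402 hashes to 4; slot 4 is free -> place at 4.
675 hashes to 4; 4 taken -> place at 5.
325 hashes to 12; slot 12 is free -> place at 12.
781 hashes to 7; 7,8,9 taken -> place at 10.
Table: [∅, ∅, ∅, 85, 402, 675, ∅, 989, 807, 66, 781, ∅, 325]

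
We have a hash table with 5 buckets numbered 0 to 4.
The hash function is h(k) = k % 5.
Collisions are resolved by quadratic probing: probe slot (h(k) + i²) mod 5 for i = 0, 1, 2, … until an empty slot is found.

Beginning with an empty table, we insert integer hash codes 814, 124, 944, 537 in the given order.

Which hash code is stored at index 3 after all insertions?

814: h=4 => slot 4
124: h=4, probe 4,0 => slot 0
944: h=4, probe 4,0,3 => slot 3
537: h=2 => slot 2
Table: [124, ., 537, 944, 814]

944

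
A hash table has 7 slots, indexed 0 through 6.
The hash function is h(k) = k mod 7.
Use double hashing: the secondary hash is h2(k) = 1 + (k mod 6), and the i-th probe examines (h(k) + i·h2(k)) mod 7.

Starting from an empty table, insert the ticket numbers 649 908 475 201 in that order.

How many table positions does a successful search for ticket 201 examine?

2

Insert 649: h=5, slot 5 empty -> index 5.
Insert 908: h=5, h2=3, slot 5 occupied -> index 1.
Insert 475: h=6, slot 6 empty -> index 6.
Insert 201: h=5, h2=4, slot 5 occupied -> index 2.
Table: [-, 908, 201, -, -, 649, 475]
Lookup 201: h=5, h2=4, probe 5,2 → found at 2.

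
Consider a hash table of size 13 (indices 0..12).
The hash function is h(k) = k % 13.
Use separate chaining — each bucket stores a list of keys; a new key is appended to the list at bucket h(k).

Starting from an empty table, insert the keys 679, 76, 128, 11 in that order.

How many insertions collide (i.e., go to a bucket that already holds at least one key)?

Insert 679: h=3, bucket 3 empty → new chain.
Insert 76: h=11, bucket 11 empty → new chain.
Insert 128: h=11, bucket 11 nonempty → append to chain.
Insert 11: h=11, bucket 11 nonempty → append to chain.
Final buckets:
0: _
1: _
2: _
3: 679
4: _
5: _
6: _
7: _
8: _
9: _
10: _
11: 76 -> 128 -> 11
12: _

2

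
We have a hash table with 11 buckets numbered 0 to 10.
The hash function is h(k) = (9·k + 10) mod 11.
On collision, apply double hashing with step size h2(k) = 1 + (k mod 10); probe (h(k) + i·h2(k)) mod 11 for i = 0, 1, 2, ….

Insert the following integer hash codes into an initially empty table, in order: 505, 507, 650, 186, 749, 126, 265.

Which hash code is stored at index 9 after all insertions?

650

505 hashes to 1; slot 1 is free → place at 1.
507 hashes to 8; slot 8 is free → place at 8.
650 hashes to 8, h2=1; 8 taken → place at 9.
186 hashes to 1, h2=7; 1,8 taken → place at 4.
749 hashes to 8, h2=10; 8 taken → place at 7.
126 hashes to 0; slot 0 is free → place at 0.
265 hashes to 8, h2=6; 8 taken → place at 3.
Table: [126, 505, ∅, 265, 186, ∅, ∅, 749, 507, 650, ∅]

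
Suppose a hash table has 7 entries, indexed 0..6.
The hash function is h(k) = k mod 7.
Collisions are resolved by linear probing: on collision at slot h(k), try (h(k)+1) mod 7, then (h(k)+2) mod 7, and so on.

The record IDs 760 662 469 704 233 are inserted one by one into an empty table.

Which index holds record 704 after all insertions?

6

760: h=4 => slot 4
662: h=4, probe 4,5 => slot 5
469: h=0 => slot 0
704: h=4, probe 4,5,6 => slot 6
233: h=2 => slot 2
Table: [469, ., 233, ., 760, 662, 704]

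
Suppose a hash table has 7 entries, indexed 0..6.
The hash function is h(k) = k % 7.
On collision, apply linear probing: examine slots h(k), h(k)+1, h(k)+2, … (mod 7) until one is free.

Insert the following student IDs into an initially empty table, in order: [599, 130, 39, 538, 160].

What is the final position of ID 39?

599: h=4 → slot 4
130: h=4, probe 4,5 → slot 5
39: h=4, probe 4,5,6 → slot 6
538: h=6, probe 6,0 → slot 0
160: h=6, probe 6,0,1 → slot 1
Table: [538, 160, —, —, 599, 130, 39]

6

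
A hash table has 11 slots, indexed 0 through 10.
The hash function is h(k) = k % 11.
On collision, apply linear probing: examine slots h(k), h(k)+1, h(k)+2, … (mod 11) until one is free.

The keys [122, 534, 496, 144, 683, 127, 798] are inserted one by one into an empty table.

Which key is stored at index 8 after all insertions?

122: h=1 → slot 1
534: h=6 → slot 6
496: h=1, probe 1,2 → slot 2
144: h=1, probe 1,2,3 → slot 3
683: h=1, probe 1,2,3,4 → slot 4
127: h=6, probe 6,7 → slot 7
798: h=6, probe 6,7,8 → slot 8
Table: [., 122, 496, 144, 683, ., 534, 127, 798, ., .]

798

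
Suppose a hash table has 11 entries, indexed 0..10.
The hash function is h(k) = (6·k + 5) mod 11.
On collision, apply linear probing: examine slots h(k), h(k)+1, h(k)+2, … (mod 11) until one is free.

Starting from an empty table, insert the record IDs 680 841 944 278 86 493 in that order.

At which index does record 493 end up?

680: h=4 -> slot 4
841: h=2 -> slot 2
944: h=4, probe 4,5 -> slot 5
278: h=1 -> slot 1
86: h=4, probe 4,5,6 -> slot 6
493: h=4, probe 4,5,6,7 -> slot 7
Table: [—, 278, 841, —, 680, 944, 86, 493, —, —, —]

7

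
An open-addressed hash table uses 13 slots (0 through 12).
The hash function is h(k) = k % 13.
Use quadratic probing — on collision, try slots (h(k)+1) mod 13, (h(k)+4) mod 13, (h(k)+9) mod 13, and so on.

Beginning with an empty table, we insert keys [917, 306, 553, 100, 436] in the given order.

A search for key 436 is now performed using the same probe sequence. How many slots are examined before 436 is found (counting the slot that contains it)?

4

917: h=7 → slot 7
306: h=7, probe 7,8 → slot 8
553: h=7, probe 7,8,11 → slot 11
100: h=9 → slot 9
436: h=7, probe 7,8,11,3 → slot 3
Table: [., ., ., 436, ., ., ., 917, 306, 100, ., 553, .]
Lookup 436: h=7, probe 7,8,11,3 → found at 3.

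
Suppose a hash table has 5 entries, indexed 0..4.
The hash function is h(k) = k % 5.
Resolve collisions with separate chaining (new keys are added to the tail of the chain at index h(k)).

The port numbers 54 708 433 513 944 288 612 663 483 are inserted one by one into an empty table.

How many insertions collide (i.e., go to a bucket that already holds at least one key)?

6

Insert 54: h=4, bucket 4 empty → new chain.
Insert 708: h=3, bucket 3 empty → new chain.
Insert 433: h=3, bucket 3 nonempty → append to chain.
Insert 513: h=3, bucket 3 nonempty → append to chain.
Insert 944: h=4, bucket 4 nonempty → append to chain.
Insert 288: h=3, bucket 3 nonempty → append to chain.
Insert 612: h=2, bucket 2 empty → new chain.
Insert 663: h=3, bucket 3 nonempty → append to chain.
Insert 483: h=3, bucket 3 nonempty → append to chain.
Final buckets:
0: .
1: .
2: 612
3: 708 -> 433 -> 513 -> 288 -> 663 -> 483
4: 54 -> 944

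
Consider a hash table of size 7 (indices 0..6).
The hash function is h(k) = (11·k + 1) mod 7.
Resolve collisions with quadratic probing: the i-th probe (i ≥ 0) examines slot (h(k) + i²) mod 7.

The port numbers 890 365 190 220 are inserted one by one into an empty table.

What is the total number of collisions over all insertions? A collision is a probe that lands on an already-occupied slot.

4

890: h=5 → slot 5
365: h=5, probe 5,6 → slot 6
190: h=5, probe 5,6,2 → slot 2
220: h=6, probe 6,0 → slot 0
Table: [220, -, 190, -, -, 890, 365]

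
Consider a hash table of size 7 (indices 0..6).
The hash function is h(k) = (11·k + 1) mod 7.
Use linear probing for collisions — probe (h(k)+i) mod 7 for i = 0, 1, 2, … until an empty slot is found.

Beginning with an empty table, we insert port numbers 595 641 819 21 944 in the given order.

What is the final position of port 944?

5

595 hashes to 1; slot 1 is free → place at 1.
641 hashes to 3; slot 3 is free → place at 3.
819 hashes to 1; 1 taken → place at 2.
21 hashes to 1; 1,2,3 taken → place at 4.
944 hashes to 4; 4 taken → place at 5.
Table: [_, 595, 819, 641, 21, 944, _]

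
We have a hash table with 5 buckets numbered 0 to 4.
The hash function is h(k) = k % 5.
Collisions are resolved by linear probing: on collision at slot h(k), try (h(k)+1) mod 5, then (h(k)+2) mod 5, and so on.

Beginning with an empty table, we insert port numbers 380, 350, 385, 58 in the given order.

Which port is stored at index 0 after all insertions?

Insert 380: h=0, slot 0 empty → index 0.
Insert 350: h=0, slot 0 occupied → index 1.
Insert 385: h=0, slots 0,1 occupied → index 2.
Insert 58: h=3, slot 3 empty → index 3.
Table: [380, 350, 385, 58, .]

380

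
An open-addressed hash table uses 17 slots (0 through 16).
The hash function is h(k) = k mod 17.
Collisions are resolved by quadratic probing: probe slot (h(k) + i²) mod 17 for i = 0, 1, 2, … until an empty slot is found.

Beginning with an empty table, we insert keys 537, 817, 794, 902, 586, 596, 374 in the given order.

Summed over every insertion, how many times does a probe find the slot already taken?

3

Insert 537: h=10, slot 10 empty → index 10.
Insert 817: h=1, slot 1 empty → index 1.
Insert 794: h=12, slot 12 empty → index 12.
Insert 902: h=1, slot 1 occupied → index 2.
Insert 586: h=8, slot 8 empty → index 8.
Insert 596: h=1, slots 1,2 occupied → index 5.
Insert 374: h=0, slot 0 empty → index 0.
Table: [374, 817, 902, ∅, ∅, 596, ∅, ∅, 586, ∅, 537, ∅, 794, ∅, ∅, ∅, ∅]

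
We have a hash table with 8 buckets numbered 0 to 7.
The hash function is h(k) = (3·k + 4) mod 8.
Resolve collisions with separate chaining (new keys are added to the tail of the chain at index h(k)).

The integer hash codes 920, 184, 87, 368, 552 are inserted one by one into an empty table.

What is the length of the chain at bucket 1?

1

920 -> bucket 4
184 -> bucket 4 (collision)
87 -> bucket 1
368 -> bucket 4 (collision)
552 -> bucket 4 (collision)
Final buckets:
0: _
1: 87
2: _
3: _
4: 920 -> 184 -> 368 -> 552
5: _
6: _
7: _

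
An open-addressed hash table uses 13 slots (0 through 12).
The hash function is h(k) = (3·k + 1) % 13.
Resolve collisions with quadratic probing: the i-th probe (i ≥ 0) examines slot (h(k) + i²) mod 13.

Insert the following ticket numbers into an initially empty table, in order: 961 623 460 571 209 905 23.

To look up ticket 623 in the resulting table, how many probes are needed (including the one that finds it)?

Insert 961: h=11, slot 11 empty => index 11.
Insert 623: h=11, slot 11 occupied => index 12.
Insert 460: h=3, slot 3 empty => index 3.
Insert 571: h=11, slots 11,12 occupied => index 2.
Insert 209: h=4, slot 4 empty => index 4.
Insert 905: h=12, slot 12 occupied => index 0.
Insert 23: h=5, slot 5 empty => index 5.
Table: [905, -, 571, 460, 209, 23, -, -, -, -, -, 961, 623]
Lookup 623: h=11, probe 11,12 → found at 12.

2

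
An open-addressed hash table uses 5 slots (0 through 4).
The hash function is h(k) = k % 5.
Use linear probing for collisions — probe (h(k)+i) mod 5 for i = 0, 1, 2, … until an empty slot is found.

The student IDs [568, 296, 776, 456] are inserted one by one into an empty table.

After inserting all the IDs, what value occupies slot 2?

568 hashes to 3; slot 3 is free => place at 3.
296 hashes to 1; slot 1 is free => place at 1.
776 hashes to 1; 1 taken => place at 2.
456 hashes to 1; 1,2,3 taken => place at 4.
Table: [—, 296, 776, 568, 456]

776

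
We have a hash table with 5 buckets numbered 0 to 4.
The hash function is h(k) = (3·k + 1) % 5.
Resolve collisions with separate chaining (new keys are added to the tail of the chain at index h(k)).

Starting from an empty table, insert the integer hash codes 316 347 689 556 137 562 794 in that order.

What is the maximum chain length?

3

Insert 316: h=4, bucket 4 empty → new chain.
Insert 347: h=2, bucket 2 empty → new chain.
Insert 689: h=3, bucket 3 empty → new chain.
Insert 556: h=4, bucket 4 nonempty → append to chain.
Insert 137: h=2, bucket 2 nonempty → append to chain.
Insert 562: h=2, bucket 2 nonempty → append to chain.
Insert 794: h=3, bucket 3 nonempty → append to chain.
Final buckets:
0: -
1: -
2: 347 -> 137 -> 562
3: 689 -> 794
4: 316 -> 556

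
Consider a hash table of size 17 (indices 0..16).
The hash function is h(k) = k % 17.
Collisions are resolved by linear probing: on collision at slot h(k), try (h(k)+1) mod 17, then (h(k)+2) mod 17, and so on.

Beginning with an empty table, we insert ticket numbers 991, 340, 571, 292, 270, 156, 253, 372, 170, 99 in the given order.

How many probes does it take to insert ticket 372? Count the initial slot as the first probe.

991: h=5 => slot 5
340: h=0 => slot 0
571: h=10 => slot 10
292: h=3 => slot 3
270: h=15 => slot 15
156: h=3, probe 3,4 => slot 4
253: h=15, probe 15,16 => slot 16
372: h=15, probe 15,16,0,1 => slot 1
170: h=0, probe 0,1,2 => slot 2
99: h=14 => slot 14
Table: [340, 372, 170, 292, 156, 991, _, _, _, _, 571, _, _, _, 99, 270, 253]

4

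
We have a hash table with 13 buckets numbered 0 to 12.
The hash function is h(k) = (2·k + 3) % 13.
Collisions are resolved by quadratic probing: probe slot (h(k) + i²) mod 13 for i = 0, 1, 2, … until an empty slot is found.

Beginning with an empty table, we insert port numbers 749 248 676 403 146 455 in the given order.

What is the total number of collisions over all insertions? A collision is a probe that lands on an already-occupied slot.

3

749 hashes to 6; slot 6 is free => place at 6.
248 hashes to 5; slot 5 is free => place at 5.
676 hashes to 3; slot 3 is free => place at 3.
403 hashes to 3; 3 taken => place at 4.
146 hashes to 9; slot 9 is free => place at 9.
455 hashes to 3; 3,4 taken => place at 7.
Table: [_, _, _, 676, 403, 248, 749, 455, _, 146, _, _, _]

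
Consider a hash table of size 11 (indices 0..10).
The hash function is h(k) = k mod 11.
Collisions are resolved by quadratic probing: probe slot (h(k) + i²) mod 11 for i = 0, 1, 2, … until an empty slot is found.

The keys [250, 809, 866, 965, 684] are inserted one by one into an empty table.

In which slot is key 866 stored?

9

250: h=8 → slot 8
809: h=6 → slot 6
866: h=8, probe 8,9 → slot 9
965: h=8, probe 8,9,1 → slot 1
684: h=2 → slot 2
Table: [_, 965, 684, _, _, _, 809, _, 250, 866, _]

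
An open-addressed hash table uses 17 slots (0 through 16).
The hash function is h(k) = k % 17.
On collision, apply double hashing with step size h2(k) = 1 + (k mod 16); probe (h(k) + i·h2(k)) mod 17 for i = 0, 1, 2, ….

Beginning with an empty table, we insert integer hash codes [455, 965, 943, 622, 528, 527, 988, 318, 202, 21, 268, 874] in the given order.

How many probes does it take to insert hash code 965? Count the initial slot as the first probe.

2

455 hashes to 13; slot 13 is free → place at 13.
965 hashes to 13, h2=6; 13 taken → place at 2.
943 hashes to 8; slot 8 is free → place at 8.
622 hashes to 10; slot 10 is free → place at 10.
528 hashes to 1; slot 1 is free → place at 1.
527 hashes to 0; slot 0 is free → place at 0.
988 hashes to 2, h2=13; 2 taken → place at 15.
318 hashes to 12; slot 12 is free → place at 12.
202 hashes to 15, h2=11; 15 taken → place at 9.
21 hashes to 4; slot 4 is free → place at 4.
268 hashes to 13, h2=13; 13,9 taken → place at 5.
874 hashes to 7; slot 7 is free → place at 7.
Table: [527, 528, 965, _, 21, 268, _, 874, 943, 202, 622, _, 318, 455, _, 988, _]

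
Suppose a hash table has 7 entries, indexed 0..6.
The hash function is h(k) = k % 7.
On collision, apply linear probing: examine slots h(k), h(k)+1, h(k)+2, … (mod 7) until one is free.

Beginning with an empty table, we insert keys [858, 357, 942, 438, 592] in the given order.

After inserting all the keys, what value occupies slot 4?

858

858: h=4 → slot 4
357: h=0 → slot 0
942: h=4, probe 4,5 → slot 5
438: h=4, probe 4,5,6 → slot 6
592: h=4, probe 4,5,6,0,1 → slot 1
Table: [357, 592, _, _, 858, 942, 438]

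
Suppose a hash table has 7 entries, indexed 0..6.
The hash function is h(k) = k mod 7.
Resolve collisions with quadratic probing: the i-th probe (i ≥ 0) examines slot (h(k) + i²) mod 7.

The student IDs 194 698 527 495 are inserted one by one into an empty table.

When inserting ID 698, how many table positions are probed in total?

2

Insert 194: h=5, slot 5 empty => index 5.
Insert 698: h=5, slot 5 occupied => index 6.
Insert 527: h=2, slot 2 empty => index 2.
Insert 495: h=5, slots 5,6,2 occupied => index 0.
Table: [495, -, 527, -, -, 194, 698]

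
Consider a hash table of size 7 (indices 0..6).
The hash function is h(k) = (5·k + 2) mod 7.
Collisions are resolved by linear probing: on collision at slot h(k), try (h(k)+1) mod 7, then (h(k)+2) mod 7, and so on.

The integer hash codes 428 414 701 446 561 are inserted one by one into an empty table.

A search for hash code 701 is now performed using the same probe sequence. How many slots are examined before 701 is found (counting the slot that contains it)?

3

428: h=0 => slot 0
414: h=0, probe 0,1 => slot 1
701: h=0, probe 0,1,2 => slot 2
446: h=6 => slot 6
561: h=0, probe 0,1,2,3 => slot 3
Table: [428, 414, 701, 561, _, _, 446]
Lookup 701: h=0, probe 0,1,2 → found at 2.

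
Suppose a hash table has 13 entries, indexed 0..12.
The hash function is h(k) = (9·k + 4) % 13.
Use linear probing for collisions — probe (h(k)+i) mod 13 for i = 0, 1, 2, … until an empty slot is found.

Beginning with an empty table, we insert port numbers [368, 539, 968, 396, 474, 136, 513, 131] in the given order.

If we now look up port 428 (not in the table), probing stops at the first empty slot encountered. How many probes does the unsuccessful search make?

Insert 368: h=1, slot 1 empty -> index 1.
Insert 539: h=6, slot 6 empty -> index 6.
Insert 968: h=6, slot 6 occupied -> index 7.
Insert 396: h=6, slots 6,7 occupied -> index 8.
Insert 474: h=6, slots 6,7,8 occupied -> index 9.
Insert 136: h=6, slots 6,7,8,9 occupied -> index 10.
Insert 513: h=6, slots 6,7,8,9,10 occupied -> index 11.
Insert 131: h=0, slot 0 empty -> index 0.
Table: [131, 368, -, -, -, -, 539, 968, 396, 474, 136, 513, -]
Lookup 428: h=8, probe 8,9,10,11,12 → slot 12 empty, not found.

5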